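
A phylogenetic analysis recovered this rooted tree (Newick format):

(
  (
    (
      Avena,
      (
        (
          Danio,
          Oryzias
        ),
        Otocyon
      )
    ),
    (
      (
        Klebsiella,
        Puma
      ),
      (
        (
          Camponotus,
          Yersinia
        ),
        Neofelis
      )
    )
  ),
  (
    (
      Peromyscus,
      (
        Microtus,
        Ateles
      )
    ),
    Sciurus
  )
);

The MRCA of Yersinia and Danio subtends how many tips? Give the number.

9

The MRCA of Yersinia and Danio is the node subtending ((Avena,((Danio,Oryzias),Otocyon)),((Klebsiella,Puma),((Camponotus,Yersinia),Neofelis))).
That clade contains 9 terminal taxa: Avena, Camponotus, Danio, Klebsiella, Neofelis, Oryzias, Otocyon, Puma, Yersinia.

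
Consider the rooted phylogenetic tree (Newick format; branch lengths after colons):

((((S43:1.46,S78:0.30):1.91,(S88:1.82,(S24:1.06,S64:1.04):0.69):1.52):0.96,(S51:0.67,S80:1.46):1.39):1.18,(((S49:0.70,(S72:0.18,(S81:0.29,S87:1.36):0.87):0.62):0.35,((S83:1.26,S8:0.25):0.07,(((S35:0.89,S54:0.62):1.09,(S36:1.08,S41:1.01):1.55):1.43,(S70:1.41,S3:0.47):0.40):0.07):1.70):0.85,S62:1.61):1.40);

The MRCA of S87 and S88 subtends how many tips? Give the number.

20

The MRCA of S87 and S88 is the root, so the clade is the entire tree.
That clade contains 20 terminal taxa: S24, S3, S35, S36, S41, S43, S49, S51, S54, S62, S64, S70, S72, S78, S8, S80, S81, S83, S87, S88.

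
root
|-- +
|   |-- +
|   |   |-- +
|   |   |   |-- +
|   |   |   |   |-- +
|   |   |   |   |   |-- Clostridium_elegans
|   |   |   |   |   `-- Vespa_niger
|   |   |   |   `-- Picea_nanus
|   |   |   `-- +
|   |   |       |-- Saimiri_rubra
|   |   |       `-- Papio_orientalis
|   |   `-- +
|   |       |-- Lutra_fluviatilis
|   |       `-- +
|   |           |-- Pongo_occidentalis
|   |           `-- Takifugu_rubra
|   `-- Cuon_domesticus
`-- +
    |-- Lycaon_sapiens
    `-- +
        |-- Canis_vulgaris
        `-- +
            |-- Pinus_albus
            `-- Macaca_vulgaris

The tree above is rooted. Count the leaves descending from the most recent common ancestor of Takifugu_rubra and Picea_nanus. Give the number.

8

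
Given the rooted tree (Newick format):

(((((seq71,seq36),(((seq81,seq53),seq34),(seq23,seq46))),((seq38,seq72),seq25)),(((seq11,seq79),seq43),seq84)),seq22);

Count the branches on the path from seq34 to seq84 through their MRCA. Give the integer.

7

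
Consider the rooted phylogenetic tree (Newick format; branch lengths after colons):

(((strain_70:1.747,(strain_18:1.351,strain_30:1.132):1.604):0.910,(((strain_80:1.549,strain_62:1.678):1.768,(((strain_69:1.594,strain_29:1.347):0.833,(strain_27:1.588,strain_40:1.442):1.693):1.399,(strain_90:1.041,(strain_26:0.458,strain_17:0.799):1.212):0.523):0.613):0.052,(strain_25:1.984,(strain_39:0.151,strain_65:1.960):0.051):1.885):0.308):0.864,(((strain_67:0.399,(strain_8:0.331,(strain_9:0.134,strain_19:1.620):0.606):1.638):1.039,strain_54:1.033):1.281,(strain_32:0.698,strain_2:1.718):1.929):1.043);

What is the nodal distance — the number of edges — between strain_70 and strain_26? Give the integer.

8

The MRCA of strain_70 and strain_26 is the node subtending ((strain_70,(strain_18,strain_30)),(((strain_80,strain_62),(((strain_69,strain_29),(strain_27,strain_40)),(strain_90,(strain_26,strain_17)))),(strain_25,(strain_39,strain_65)))).
From strain_70 up to that node: 2 branches. From strain_26 up to the same node: 6 branches. Total: 2 + 6 = 8.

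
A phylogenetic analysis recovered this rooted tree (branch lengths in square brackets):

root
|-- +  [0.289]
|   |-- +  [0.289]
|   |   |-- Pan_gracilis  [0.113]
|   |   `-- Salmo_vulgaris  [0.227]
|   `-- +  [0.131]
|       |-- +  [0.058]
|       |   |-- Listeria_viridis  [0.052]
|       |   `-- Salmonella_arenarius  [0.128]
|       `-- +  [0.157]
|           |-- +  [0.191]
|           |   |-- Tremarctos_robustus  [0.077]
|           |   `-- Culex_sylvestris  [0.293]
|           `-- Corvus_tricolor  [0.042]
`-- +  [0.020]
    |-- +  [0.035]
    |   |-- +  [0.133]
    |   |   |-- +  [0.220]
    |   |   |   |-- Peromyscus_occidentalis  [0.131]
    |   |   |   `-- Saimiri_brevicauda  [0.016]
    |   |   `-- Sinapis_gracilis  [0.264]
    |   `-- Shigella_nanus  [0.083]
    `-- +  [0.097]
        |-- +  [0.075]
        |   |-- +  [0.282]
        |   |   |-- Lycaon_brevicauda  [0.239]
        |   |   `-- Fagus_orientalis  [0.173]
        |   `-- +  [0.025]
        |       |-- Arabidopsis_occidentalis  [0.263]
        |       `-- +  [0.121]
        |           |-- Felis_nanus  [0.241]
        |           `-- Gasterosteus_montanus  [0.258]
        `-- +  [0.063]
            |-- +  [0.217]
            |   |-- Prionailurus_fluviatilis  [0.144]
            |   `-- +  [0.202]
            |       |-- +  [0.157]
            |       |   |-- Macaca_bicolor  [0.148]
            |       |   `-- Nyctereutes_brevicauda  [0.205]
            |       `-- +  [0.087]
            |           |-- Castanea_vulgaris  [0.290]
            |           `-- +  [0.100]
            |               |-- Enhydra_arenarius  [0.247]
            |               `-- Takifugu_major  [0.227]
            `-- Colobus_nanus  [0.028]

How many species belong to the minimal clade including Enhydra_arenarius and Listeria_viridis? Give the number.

23

The MRCA of Enhydra_arenarius and Listeria_viridis is the root, so the clade is the entire tree.
That clade contains 23 terminal taxa: Arabidopsis_occidentalis, Castanea_vulgaris, Colobus_nanus, Corvus_tricolor, Culex_sylvestris, Enhydra_arenarius, Fagus_orientalis, Felis_nanus, Gasterosteus_montanus, Listeria_viridis, Lycaon_brevicauda, Macaca_bicolor, Nyctereutes_brevicauda, Pan_gracilis, Peromyscus_occidentalis, Prionailurus_fluviatilis, Saimiri_brevicauda, Salmo_vulgaris, Salmonella_arenarius, Shigella_nanus, Sinapis_gracilis, Takifugu_major, Tremarctos_robustus.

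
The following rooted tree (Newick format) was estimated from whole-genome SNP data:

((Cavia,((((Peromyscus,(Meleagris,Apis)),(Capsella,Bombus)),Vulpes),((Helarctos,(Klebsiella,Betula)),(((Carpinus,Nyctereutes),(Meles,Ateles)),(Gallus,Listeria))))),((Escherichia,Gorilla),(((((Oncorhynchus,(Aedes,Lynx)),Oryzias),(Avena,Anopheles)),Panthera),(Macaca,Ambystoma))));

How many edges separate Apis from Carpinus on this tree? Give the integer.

10

The MRCA of Apis and Carpinus is the node subtending ((((Peromyscus,(Meleagris,Apis)),(Capsella,Bombus)),Vulpes),((Helarctos,(Klebsiella,Betula)),(((Carpinus,Nyctereutes),(Meles,Ateles)),(Gallus,Listeria)))).
From Apis up to that node: 5 branches. From Carpinus up to the same node: 5 branches. Total: 5 + 5 = 10.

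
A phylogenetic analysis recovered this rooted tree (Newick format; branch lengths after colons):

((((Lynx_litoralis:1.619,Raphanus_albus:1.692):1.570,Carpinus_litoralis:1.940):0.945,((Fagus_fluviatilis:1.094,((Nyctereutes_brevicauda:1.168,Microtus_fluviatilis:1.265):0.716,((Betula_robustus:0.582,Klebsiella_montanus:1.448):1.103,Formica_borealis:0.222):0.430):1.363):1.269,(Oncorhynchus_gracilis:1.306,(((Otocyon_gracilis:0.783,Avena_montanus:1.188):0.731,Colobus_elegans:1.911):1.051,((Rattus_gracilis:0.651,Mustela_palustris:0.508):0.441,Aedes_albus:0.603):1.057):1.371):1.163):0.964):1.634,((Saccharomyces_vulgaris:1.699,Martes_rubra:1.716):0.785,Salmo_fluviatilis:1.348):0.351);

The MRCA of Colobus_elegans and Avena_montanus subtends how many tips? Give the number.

The MRCA of Colobus_elegans and Avena_montanus is the node subtending ((Otocyon_gracilis,Avena_montanus),Colobus_elegans).
That clade contains 3 terminal taxa: Avena_montanus, Colobus_elegans, Otocyon_gracilis.

3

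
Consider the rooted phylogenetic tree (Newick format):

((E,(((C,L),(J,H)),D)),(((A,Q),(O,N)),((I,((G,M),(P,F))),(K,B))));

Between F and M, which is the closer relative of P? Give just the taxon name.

The MRCA of P and F subtends (P,F) (2 taxa).
The MRCA of P and M subtends ((G,M),(P,F)) (4 taxa).
The first is nested inside the second, so P shares a more recent common ancestor with F.

F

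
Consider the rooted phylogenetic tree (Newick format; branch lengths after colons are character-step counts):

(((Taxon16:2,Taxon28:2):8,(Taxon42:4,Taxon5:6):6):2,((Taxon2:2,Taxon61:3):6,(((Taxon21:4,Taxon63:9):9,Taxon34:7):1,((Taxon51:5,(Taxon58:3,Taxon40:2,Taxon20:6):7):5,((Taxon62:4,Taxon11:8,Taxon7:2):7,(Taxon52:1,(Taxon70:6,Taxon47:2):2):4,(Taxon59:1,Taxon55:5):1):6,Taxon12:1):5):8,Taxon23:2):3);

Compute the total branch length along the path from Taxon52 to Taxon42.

The path runs Taxon52 → … → MRCA → … → Taxon42; the MRCA is the root of the tree.
Branch lengths along that path: 1 + 4 + 6 + 5 + 8 + 3 + 2 + 6 + 4 = 39.

39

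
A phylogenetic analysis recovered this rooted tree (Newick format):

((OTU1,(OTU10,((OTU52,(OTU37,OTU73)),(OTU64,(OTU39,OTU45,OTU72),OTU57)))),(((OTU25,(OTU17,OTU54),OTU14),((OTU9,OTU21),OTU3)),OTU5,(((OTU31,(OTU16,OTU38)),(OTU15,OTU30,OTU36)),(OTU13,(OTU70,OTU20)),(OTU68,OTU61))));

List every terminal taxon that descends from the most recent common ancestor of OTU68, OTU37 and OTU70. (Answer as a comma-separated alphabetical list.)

OTU1, OTU10, OTU13, OTU14, OTU15, OTU16, OTU17, OTU20, OTU21, OTU25, OTU3, OTU30, OTU31, OTU36, OTU37, OTU38, OTU39, OTU45, OTU5, OTU52, OTU54, OTU57, OTU61, OTU64, OTU68, OTU70, OTU72, OTU73, OTU9

Tracing OTU68: it sits inside (OTU68,OTU61).
Tracing OTU37: it sits inside (OTU37,OTU73).
Tracing OTU70: it sits inside (OTU70,OTU20).
The smallest clade enclosing all 3 is the whole tree (their MRCA is the root), so the answer is all 29 tips in alphabetical order.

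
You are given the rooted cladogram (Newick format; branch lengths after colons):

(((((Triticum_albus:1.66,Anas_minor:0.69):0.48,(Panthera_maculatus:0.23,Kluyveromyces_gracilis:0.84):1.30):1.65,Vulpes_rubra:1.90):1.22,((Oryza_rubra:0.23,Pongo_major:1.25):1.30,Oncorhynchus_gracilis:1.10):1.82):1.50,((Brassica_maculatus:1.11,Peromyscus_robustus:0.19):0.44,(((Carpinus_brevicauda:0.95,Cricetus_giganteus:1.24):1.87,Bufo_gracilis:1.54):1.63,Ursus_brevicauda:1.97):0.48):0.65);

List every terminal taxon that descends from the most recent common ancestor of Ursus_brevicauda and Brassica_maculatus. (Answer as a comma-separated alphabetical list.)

Tracing Ursus_brevicauda: it sits inside (((Carpinus_brevicauda,Cricetus_giganteus),Bufo_gracilis),Ursus_brevicauda).
Tracing Brassica_maculatus: it sits inside (Brassica_maculatus,Peromyscus_robustus).
The smallest clade enclosing both is ((Brassica_maculatus,Peromyscus_robustus),(((Carpinus_brevicauda,Cricetus_giganteus),Bufo_gracilis),Ursus_brevicauda)); the answer is its 6 terminal taxa in alphabetical order.

Brassica_maculatus, Bufo_gracilis, Carpinus_brevicauda, Cricetus_giganteus, Peromyscus_robustus, Ursus_brevicauda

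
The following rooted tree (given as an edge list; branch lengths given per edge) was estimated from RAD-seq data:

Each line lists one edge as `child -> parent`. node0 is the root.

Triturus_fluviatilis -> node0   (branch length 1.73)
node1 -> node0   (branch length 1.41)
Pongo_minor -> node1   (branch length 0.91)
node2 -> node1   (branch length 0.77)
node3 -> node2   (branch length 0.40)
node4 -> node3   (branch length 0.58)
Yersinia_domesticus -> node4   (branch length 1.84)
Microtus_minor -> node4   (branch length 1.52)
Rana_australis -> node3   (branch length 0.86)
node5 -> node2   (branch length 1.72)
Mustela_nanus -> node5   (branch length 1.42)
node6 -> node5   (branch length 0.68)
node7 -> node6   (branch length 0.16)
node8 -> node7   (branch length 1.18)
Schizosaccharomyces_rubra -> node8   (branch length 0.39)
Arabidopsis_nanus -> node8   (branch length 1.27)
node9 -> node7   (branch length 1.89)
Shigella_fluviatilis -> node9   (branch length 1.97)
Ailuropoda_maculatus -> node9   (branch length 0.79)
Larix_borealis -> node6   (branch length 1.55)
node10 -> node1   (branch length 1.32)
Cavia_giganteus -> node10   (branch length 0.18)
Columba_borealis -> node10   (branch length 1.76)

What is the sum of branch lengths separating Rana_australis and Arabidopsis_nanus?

The path runs Rana_australis → … → MRCA → … → Arabidopsis_nanus; the MRCA is the node subtending (((Yersinia_domesticus,Microtus_minor),Rana_australis),(Mustela_nanus,(((Schizosaccharomyces_rubra,Arabidopsis_nanus),(Shigella_fluviatilis,Ailuropoda_maculatus)),Larix_borealis))).
Branch lengths along that path: 0.86 + 0.40 + 1.72 + 0.68 + 0.16 + 1.18 + 1.27 = 6.27.

6.27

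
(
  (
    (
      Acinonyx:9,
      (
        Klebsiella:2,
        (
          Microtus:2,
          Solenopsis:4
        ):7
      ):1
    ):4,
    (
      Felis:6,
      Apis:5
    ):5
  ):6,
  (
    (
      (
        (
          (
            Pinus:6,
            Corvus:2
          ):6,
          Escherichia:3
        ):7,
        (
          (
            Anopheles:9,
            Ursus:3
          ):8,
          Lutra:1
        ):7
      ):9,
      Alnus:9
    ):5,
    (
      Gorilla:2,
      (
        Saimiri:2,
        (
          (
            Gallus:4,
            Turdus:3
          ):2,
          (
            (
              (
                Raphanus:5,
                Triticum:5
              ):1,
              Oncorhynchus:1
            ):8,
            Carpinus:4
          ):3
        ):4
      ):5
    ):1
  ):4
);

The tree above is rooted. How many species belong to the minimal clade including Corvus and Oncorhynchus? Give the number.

The MRCA of Corvus and Oncorhynchus is the node subtending (((((Pinus,Corvus),Escherichia),((Anopheles,Ursus),Lutra)),Alnus),(Gorilla,(Saimiri,((Gallus,Turdus),(((Raphanus,Triticum),Oncorhynchus),Carpinus))))).
That clade contains 15 terminal taxa: Alnus, Anopheles, Carpinus, Corvus, Escherichia, Gallus, Gorilla, Lutra, Oncorhynchus, Pinus, Raphanus, Saimiri, Triticum, Turdus, Ursus.

15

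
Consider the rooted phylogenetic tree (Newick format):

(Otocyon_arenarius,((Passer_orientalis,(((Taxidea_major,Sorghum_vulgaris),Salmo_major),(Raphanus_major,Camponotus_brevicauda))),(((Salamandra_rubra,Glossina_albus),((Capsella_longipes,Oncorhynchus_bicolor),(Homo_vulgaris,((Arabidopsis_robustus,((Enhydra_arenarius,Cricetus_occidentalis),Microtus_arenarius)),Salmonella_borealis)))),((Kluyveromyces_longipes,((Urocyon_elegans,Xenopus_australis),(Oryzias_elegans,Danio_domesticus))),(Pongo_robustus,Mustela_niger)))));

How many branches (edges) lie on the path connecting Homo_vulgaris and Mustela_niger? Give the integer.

The MRCA of Homo_vulgaris and Mustela_niger is the node subtending (((Salamandra_rubra,Glossina_albus),((Capsella_longipes,Oncorhynchus_bicolor),(Homo_vulgaris,((Arabidopsis_robustus,((Enhydra_arenarius,Cricetus_occidentalis),Microtus_arenarius)),Salmonella_borealis)))),((Kluyveromyces_longipes,((Urocyon_elegans,Xenopus_australis),(Oryzias_elegans,Danio_domesticus))),(Pongo_robustus,Mustela_niger))).
From Homo_vulgaris up to that node: 4 branches. From Mustela_niger up to the same node: 3 branches. Total: 4 + 3 = 7.

7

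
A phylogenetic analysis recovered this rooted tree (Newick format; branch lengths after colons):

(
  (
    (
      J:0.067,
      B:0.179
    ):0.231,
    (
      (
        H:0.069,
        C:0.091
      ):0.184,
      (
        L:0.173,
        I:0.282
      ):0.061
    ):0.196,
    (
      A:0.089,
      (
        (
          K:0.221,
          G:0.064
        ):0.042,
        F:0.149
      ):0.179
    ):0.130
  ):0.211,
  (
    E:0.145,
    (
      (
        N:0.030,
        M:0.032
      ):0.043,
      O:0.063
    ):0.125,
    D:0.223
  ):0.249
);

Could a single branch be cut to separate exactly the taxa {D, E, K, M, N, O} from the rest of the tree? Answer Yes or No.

No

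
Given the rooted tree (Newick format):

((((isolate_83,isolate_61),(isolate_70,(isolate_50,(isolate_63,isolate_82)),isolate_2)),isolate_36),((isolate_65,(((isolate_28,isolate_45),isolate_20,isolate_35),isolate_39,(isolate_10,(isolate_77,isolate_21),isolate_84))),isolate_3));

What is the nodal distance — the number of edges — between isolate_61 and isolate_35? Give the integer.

9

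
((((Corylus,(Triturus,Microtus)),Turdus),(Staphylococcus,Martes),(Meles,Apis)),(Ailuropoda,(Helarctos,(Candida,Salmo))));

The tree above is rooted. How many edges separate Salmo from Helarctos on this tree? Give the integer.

3

The MRCA of Salmo and Helarctos is the node subtending (Helarctos,(Candida,Salmo)).
From Salmo up to that node: 2 branches. From Helarctos up to the same node: 1 branch. Total: 2 + 1 = 3.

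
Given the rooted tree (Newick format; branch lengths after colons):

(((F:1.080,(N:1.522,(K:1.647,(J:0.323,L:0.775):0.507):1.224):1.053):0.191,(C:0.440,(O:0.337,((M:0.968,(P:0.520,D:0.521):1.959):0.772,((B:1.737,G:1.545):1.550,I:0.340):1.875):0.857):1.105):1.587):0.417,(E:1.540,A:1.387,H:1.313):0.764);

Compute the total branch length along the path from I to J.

The path runs I → … → MRCA → … → J; the MRCA is the node subtending ((F,(N,(K,(J,L)))),(C,(O,((M,(P,D)),((B,G),I))))).
Branch lengths along that path: 0.340 + 1.875 + 0.857 + 1.105 + 1.587 + 0.191 + 1.053 + 1.224 + 0.507 + 0.323 = 9.062.

9.062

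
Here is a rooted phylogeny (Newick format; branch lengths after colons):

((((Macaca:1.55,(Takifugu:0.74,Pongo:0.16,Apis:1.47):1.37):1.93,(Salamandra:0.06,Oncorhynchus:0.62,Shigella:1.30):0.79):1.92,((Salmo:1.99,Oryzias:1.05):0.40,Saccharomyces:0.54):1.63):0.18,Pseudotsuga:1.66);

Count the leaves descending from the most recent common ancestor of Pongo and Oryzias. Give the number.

The MRCA of Pongo and Oryzias is the node subtending (((Macaca,(Takifugu,Pongo,Apis)),(Salamandra,Oncorhynchus,Shigella)),((Salmo,Oryzias),Saccharomyces)).
That clade contains 10 terminal taxa: Apis, Macaca, Oncorhynchus, Oryzias, Pongo, Saccharomyces, Salamandra, Salmo, Shigella, Takifugu.

10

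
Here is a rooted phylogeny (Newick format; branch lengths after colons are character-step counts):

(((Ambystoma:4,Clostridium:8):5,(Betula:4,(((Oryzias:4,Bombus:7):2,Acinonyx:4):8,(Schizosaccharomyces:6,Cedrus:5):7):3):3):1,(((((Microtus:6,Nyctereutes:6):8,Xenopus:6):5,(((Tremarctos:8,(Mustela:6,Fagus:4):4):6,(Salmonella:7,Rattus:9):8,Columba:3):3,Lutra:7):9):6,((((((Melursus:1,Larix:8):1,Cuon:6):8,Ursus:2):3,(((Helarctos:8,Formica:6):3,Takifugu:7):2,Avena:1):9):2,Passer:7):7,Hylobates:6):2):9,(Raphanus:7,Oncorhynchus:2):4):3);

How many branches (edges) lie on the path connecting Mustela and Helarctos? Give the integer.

13

The MRCA of Mustela and Helarctos is the node subtending ((((Microtus,Nyctereutes),Xenopus),(((Tremarctos,(Mustela,Fagus)),(Salmonella,Rattus),Columba),Lutra)),((((((Melursus,Larix),Cuon),Ursus),(((Helarctos,Formica),Takifugu),Avena)),Passer),Hylobates)).
From Mustela up to that node: 6 branches. From Helarctos up to the same node: 7 branches. Total: 6 + 7 = 13.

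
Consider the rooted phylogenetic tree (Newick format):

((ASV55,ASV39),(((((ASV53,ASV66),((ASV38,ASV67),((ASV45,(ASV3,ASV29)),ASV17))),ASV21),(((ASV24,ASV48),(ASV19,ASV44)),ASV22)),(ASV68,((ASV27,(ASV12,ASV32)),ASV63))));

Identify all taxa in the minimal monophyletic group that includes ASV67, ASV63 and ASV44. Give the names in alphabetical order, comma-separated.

Tracing ASV67: it sits inside (ASV38,ASV67).
Tracing ASV63: it sits inside ((ASV27,(ASV12,ASV32)),ASV63).
Tracing ASV44: it sits inside (ASV19,ASV44).
The smallest clade enclosing all 3 is (((((ASV53,ASV66),((ASV38,ASV67),((ASV45,(ASV3,ASV29)),ASV17))),ASV21),(((ASV24,ASV48),(ASV19,ASV44)),ASV22)),(ASV68,((ASV27,(ASV12,ASV32)),ASV63))); the answer is its 19 terminal taxa in alphabetical order.

ASV12, ASV17, ASV19, ASV21, ASV22, ASV24, ASV27, ASV29, ASV3, ASV32, ASV38, ASV44, ASV45, ASV48, ASV53, ASV63, ASV66, ASV67, ASV68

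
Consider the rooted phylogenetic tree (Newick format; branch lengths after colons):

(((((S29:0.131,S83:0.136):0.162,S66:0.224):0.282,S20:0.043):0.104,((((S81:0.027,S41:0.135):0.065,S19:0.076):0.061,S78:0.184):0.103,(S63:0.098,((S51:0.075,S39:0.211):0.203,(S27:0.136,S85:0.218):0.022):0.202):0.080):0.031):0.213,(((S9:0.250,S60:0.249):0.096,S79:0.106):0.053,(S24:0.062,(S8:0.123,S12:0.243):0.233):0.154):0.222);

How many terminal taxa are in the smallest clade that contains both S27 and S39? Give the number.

The MRCA of S27 and S39 is the node subtending ((S51,S39),(S27,S85)).
That clade contains 4 terminal taxa: S27, S39, S51, S85.

4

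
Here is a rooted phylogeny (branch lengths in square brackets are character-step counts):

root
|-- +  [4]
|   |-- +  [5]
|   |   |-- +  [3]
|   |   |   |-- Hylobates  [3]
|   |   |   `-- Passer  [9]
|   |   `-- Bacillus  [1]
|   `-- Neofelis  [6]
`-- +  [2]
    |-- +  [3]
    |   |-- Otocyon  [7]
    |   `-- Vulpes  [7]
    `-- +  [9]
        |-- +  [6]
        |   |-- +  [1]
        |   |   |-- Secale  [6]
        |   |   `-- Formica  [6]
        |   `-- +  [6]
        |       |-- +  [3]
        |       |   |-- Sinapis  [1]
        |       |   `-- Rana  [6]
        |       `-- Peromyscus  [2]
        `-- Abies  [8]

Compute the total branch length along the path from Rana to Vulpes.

40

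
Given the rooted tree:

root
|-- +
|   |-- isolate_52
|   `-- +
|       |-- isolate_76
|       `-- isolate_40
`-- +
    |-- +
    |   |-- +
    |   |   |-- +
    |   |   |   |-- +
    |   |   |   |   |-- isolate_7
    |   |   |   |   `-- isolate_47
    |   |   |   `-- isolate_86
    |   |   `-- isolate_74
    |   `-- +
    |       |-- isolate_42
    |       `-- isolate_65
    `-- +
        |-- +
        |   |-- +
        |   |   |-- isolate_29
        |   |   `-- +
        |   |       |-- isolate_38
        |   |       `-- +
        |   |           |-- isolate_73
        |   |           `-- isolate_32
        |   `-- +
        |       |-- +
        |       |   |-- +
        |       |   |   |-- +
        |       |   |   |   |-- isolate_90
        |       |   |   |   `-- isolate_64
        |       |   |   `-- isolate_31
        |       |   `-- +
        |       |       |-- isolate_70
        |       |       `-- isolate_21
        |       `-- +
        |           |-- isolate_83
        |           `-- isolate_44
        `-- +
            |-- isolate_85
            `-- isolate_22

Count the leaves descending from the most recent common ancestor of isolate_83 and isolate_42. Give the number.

19

The MRCA of isolate_83 and isolate_42 is the node subtending (((((isolate_7,isolate_47),isolate_86),isolate_74),(isolate_42,isolate_65)),(((isolate_29,(isolate_38,(isolate_73,isolate_32))),((((isolate_90,isolate_64),isolate_31),(isolate_70,isolate_21)),(isolate_83,isolate_44))),(isolate_85,isolate_22))).
That clade contains 19 terminal taxa: isolate_21, isolate_22, isolate_29, isolate_31, isolate_32, isolate_38, isolate_42, isolate_44, isolate_47, isolate_64, isolate_65, isolate_7, isolate_70, isolate_73, isolate_74, isolate_83, isolate_85, isolate_86, isolate_90.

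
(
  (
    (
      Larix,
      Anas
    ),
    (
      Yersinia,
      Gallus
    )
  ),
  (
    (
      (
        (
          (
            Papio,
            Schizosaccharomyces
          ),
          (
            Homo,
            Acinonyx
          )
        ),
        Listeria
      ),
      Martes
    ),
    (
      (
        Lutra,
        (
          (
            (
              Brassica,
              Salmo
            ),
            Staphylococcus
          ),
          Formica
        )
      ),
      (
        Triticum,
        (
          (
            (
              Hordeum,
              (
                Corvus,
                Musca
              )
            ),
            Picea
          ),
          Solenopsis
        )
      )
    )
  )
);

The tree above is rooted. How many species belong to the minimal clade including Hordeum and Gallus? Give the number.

21

The MRCA of Hordeum and Gallus is the root, so the clade is the entire tree.
That clade contains 21 terminal taxa: Acinonyx, Anas, Brassica, Corvus, Formica, Gallus, Homo, Hordeum, Larix, Listeria, Lutra, Martes, Musca, Papio, Picea, Salmo, Schizosaccharomyces, Solenopsis, Staphylococcus, Triticum, Yersinia.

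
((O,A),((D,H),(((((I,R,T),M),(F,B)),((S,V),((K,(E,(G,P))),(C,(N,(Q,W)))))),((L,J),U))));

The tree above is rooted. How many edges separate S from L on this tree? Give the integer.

7

The MRCA of S and L is the node subtending (((((I,R,T),M),(F,B)),((S,V),((K,(E,(G,P))),(C,(N,(Q,W)))))),((L,J),U)).
From S up to that node: 4 branches. From L up to the same node: 3 branches. Total: 4 + 3 = 7.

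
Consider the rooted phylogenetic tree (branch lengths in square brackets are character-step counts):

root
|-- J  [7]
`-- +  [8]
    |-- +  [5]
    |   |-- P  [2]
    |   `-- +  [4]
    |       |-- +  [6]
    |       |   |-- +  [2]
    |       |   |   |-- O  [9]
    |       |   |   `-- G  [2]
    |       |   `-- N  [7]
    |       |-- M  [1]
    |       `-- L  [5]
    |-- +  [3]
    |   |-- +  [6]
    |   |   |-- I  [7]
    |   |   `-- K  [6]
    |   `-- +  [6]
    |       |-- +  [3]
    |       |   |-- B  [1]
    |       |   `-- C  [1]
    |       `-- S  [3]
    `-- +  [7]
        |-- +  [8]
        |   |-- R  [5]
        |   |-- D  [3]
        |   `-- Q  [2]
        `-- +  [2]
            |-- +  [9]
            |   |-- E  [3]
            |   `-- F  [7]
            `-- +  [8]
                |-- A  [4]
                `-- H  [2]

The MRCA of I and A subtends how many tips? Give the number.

The MRCA of I and A is the node subtending ((P,(((O,G),N),M,L)),((I,K),((B,C),S)),((R,D,Q),((E,F),(A,H)))).
That clade contains 18 terminal taxa: A, B, C, D, E, F, G, H, I, K, L, M, N, O, P, Q, R, S.

18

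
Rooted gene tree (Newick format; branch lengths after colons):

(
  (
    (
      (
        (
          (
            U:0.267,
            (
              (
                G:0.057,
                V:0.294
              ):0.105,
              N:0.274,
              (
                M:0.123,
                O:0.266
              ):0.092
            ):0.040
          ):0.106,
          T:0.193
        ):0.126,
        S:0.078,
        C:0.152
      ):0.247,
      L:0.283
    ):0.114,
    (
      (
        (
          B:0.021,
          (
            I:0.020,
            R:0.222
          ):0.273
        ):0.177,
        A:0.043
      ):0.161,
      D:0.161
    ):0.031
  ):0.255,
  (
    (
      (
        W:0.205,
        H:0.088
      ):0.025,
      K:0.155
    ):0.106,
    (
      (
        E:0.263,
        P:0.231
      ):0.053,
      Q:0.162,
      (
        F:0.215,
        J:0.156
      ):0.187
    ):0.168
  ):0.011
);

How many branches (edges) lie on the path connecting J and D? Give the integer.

The MRCA of J and D is the root of the tree.
From J up to that node: 4 branches. From D up to the same node: 3 branches. Total: 4 + 3 = 7.

7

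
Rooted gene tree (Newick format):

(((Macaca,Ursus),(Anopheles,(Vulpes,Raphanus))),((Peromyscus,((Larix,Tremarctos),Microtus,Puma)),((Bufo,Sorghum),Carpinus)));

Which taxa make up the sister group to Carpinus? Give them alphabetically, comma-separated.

Bufo, Sorghum

Carpinus attaches to the tree at the node subtending ((Bufo,Sorghum),Carpinus).
The other lineage descending from that same node — the sister group — is (Bufo,Sorghum); its 2 tips in alphabetical order are the answer.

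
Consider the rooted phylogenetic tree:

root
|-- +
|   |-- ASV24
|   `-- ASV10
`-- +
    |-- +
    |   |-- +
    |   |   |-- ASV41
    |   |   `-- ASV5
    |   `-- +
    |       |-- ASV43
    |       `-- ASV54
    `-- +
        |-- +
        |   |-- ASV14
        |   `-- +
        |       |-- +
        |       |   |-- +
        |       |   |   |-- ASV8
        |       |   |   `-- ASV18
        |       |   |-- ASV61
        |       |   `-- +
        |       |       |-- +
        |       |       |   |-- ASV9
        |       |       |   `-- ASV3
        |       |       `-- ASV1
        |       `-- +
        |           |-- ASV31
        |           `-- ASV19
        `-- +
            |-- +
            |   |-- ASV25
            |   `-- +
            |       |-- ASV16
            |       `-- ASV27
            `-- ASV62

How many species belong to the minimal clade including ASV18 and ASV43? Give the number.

The MRCA of ASV18 and ASV43 is the node subtending (((ASV41,ASV5),(ASV43,ASV54)),((ASV14,(((ASV8,ASV18),ASV61,((ASV9,ASV3),ASV1)),(ASV31,ASV19))),((ASV25,(ASV16,ASV27)),ASV62))).
That clade contains 17 terminal taxa: ASV1, ASV14, ASV16, ASV18, ASV19, ASV25, ASV27, ASV3, ASV31, ASV41, ASV43, ASV5, ASV54, ASV61, ASV62, ASV8, ASV9.

17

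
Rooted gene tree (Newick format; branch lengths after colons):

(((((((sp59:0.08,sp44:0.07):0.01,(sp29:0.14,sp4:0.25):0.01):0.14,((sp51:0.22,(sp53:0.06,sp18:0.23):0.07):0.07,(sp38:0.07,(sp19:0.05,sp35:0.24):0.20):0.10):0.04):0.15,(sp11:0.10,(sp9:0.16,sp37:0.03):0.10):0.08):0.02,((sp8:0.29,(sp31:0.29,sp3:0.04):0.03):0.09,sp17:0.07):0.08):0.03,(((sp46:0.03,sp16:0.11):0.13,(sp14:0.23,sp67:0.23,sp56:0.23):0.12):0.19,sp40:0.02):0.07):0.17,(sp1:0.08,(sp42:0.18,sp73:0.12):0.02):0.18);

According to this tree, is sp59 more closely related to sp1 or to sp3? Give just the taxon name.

The MRCA of sp59 and sp3 subtends (((((sp59,sp44),(sp29,sp4)),((sp51,(sp53,sp18)),(sp38,(sp19,sp35)))),(sp11,(sp9,sp37))),((sp8,(sp31,sp3)),sp17)) (17 taxa).
The MRCA of sp59 and sp1 is the root, subtending the entire tree (26 taxa).
The first is nested inside the second, so sp59 shares a more recent common ancestor with sp3.

sp3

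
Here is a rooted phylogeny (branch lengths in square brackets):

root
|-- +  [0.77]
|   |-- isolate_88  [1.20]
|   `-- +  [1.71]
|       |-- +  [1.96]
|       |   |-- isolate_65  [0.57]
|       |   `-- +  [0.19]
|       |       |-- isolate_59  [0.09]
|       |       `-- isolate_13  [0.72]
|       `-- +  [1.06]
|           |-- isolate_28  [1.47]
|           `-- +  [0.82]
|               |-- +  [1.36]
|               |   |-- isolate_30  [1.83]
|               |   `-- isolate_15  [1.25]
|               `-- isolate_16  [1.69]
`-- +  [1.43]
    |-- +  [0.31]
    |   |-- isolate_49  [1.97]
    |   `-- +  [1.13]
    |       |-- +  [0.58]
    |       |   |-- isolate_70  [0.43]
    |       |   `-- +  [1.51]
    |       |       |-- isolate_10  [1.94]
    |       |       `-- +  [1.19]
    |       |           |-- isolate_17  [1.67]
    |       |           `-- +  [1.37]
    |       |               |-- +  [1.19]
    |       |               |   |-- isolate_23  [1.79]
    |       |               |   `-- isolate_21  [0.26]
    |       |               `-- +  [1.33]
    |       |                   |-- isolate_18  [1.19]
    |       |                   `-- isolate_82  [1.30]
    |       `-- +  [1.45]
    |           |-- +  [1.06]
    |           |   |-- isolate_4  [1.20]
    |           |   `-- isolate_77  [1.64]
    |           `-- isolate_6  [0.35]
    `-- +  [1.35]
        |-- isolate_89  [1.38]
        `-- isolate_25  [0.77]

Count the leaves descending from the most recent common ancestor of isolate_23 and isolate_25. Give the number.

The MRCA of isolate_23 and isolate_25 is the node subtending ((isolate_49,((isolate_70,(isolate_10,(isolate_17,((isolate_23,isolate_21),(isolate_18,isolate_82))))),((isolate_4,isolate_77),isolate_6))),(isolate_89,isolate_25)).
That clade contains 13 terminal taxa: isolate_10, isolate_17, isolate_18, isolate_21, isolate_23, isolate_25, isolate_4, isolate_49, isolate_6, isolate_70, isolate_77, isolate_82, isolate_89.

13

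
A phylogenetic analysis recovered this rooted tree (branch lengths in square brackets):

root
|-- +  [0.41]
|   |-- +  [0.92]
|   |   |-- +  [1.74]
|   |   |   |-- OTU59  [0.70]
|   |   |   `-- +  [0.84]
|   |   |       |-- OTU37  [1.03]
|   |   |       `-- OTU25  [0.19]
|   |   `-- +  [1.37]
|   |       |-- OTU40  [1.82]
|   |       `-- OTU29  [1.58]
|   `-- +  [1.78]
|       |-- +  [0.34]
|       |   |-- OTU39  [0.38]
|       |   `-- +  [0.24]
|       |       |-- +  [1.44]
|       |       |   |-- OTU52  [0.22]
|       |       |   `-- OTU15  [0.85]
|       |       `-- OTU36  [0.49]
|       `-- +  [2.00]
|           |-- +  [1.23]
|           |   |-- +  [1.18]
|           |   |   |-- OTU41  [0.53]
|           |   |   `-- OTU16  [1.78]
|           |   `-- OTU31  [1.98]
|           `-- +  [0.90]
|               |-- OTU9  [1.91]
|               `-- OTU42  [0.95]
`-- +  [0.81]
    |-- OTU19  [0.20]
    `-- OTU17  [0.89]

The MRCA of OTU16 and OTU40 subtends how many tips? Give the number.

14

The MRCA of OTU16 and OTU40 is the node subtending (((OTU59,(OTU37,OTU25)),(OTU40,OTU29)),((OTU39,((OTU52,OTU15),OTU36)),(((OTU41,OTU16),OTU31),(OTU9,OTU42)))).
That clade contains 14 terminal taxa: OTU15, OTU16, OTU25, OTU29, OTU31, OTU36, OTU37, OTU39, OTU40, OTU41, OTU42, OTU52, OTU59, OTU9.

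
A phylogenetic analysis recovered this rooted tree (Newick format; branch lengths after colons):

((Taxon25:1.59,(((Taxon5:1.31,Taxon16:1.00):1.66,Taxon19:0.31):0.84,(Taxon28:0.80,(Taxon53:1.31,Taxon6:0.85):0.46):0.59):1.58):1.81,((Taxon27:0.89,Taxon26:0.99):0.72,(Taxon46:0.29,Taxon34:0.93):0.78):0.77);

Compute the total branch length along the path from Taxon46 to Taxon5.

The path runs Taxon46 → … → MRCA → … → Taxon5; the MRCA is the root of the tree.
Branch lengths along that path: 0.29 + 0.78 + 0.77 + 1.81 + 1.58 + 0.84 + 1.66 + 1.31 = 9.04.

9.04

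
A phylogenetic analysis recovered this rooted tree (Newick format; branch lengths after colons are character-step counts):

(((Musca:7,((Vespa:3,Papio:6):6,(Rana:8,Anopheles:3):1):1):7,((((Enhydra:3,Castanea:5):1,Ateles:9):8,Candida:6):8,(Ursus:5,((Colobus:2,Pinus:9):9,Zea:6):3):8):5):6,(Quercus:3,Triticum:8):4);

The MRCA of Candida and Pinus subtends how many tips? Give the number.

The MRCA of Candida and Pinus is the node subtending ((((Enhydra,Castanea),Ateles),Candida),(Ursus,((Colobus,Pinus),Zea))).
That clade contains 8 terminal taxa: Ateles, Candida, Castanea, Colobus, Enhydra, Pinus, Ursus, Zea.

8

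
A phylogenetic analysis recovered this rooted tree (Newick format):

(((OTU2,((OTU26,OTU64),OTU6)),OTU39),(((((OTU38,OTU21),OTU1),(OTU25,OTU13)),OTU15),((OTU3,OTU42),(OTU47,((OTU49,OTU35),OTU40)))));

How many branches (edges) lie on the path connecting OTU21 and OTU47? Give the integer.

8

The MRCA of OTU21 and OTU47 is the node subtending (((((OTU38,OTU21),OTU1),(OTU25,OTU13)),OTU15),((OTU3,OTU42),(OTU47,((OTU49,OTU35),OTU40)))).
From OTU21 up to that node: 5 branches. From OTU47 up to the same node: 3 branches. Total: 5 + 3 = 8.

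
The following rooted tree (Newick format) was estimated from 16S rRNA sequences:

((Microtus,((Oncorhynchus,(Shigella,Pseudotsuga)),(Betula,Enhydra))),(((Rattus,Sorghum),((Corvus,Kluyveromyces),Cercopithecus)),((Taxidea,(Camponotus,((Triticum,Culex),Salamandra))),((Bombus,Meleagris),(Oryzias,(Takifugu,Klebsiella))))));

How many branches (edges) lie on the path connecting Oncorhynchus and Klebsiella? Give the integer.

10

The MRCA of Oncorhynchus and Klebsiella is the root of the tree.
From Oncorhynchus up to that node: 4 branches. From Klebsiella up to the same node: 6 branches. Total: 4 + 6 = 10.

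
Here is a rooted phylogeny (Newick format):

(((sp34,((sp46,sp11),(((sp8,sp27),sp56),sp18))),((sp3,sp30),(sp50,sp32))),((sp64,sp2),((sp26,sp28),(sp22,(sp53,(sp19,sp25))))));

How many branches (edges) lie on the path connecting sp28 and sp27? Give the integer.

11

The MRCA of sp28 and sp27 is the root of the tree.
From sp28 up to that node: 4 branches. From sp27 up to the same node: 7 branches. Total: 4 + 7 = 11.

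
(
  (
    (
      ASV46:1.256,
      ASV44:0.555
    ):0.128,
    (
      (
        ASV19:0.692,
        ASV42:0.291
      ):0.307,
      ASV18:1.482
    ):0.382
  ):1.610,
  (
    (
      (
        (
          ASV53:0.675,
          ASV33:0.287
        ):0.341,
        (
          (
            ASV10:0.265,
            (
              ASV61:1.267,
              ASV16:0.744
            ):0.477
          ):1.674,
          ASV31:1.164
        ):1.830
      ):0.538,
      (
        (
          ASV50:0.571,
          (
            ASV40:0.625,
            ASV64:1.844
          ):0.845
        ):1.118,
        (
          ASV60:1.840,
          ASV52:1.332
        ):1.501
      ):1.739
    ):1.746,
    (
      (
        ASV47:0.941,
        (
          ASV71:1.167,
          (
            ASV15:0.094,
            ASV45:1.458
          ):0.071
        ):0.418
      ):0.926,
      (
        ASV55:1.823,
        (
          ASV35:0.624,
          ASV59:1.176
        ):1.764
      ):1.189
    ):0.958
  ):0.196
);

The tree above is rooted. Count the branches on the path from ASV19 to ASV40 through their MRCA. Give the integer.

10

The MRCA of ASV19 and ASV40 is the root of the tree.
From ASV19 up to that node: 4 branches. From ASV40 up to the same node: 6 branches. Total: 4 + 6 = 10.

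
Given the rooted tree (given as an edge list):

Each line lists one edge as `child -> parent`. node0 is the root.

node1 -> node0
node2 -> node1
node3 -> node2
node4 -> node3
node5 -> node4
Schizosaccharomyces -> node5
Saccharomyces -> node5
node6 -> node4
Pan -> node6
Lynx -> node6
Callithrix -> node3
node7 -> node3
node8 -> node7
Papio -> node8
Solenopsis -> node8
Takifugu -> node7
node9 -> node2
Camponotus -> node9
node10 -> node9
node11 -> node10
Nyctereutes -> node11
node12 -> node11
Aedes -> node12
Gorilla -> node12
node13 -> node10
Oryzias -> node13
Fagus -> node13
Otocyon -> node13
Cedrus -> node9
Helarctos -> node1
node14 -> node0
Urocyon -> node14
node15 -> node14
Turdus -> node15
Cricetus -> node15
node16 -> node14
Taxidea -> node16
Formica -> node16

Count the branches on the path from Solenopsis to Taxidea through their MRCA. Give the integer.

9

The MRCA of Solenopsis and Taxidea is the root of the tree.
From Solenopsis up to that node: 6 branches. From Taxidea up to the same node: 3 branches. Total: 6 + 3 = 9.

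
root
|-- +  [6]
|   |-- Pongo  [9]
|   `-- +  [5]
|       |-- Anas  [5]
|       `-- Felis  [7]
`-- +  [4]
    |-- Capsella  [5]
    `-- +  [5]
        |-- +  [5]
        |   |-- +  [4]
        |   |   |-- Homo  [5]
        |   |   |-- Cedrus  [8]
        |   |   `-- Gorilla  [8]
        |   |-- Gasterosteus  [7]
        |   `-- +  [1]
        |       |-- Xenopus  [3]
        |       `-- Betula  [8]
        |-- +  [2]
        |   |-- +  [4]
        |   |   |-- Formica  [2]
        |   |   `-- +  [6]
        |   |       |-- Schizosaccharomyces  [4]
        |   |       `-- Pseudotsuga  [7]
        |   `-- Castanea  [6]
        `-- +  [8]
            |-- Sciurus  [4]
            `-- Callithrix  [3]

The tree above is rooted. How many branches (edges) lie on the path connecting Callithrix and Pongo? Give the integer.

6

The MRCA of Callithrix and Pongo is the root of the tree.
From Callithrix up to that node: 4 branches. From Pongo up to the same node: 2 branches. Total: 4 + 2 = 6.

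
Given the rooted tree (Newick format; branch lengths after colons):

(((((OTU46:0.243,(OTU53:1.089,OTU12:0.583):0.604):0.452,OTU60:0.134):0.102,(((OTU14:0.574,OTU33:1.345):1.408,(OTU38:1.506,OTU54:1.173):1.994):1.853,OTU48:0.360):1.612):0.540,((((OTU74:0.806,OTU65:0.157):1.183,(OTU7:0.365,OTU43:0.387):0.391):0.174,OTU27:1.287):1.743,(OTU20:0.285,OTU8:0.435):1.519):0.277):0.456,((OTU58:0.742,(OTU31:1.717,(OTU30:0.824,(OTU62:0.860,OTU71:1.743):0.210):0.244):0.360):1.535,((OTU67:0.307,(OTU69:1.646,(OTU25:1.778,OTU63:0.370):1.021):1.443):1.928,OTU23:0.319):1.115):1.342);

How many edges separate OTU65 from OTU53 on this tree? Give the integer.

10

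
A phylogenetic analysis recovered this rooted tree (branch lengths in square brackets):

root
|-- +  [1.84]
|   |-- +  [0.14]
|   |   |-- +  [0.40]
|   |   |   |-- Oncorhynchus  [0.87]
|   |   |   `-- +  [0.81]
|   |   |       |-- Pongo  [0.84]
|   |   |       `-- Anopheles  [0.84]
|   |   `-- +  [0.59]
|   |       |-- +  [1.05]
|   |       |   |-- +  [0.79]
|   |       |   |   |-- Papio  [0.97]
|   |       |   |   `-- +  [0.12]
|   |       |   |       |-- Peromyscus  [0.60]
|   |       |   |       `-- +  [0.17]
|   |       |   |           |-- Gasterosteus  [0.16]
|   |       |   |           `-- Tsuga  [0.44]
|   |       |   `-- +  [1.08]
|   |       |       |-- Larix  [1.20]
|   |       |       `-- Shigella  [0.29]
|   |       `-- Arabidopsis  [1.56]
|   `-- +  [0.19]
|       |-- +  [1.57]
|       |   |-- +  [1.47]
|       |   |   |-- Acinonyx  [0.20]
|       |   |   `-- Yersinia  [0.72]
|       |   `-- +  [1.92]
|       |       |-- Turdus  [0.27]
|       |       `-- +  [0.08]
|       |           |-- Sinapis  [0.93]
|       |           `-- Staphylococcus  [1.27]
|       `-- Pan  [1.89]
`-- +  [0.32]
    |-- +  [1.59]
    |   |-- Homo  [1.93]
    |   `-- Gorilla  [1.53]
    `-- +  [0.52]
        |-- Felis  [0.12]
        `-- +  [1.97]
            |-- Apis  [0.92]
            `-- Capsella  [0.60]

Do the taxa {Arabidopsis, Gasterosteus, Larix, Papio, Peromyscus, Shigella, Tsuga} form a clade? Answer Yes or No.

Yes

The most recent common ancestor of these taxa subtends (((Papio,(Peromyscus,(Gasterosteus,Tsuga))),(Larix,Shigella)),Arabidopsis).
That clade has exactly 7 tips — every listed taxon and nothing else — so the group is monophyletic.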